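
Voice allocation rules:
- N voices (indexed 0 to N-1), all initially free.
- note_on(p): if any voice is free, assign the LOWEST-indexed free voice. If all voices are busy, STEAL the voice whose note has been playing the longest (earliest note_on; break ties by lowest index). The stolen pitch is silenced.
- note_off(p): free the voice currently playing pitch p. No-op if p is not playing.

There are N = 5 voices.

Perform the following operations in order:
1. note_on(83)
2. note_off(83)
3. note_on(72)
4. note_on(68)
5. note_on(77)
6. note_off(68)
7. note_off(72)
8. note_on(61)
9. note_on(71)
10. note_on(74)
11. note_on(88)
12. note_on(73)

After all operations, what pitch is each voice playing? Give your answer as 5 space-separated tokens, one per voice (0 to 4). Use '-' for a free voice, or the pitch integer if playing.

Op 1: note_on(83): voice 0 is free -> assigned | voices=[83 - - - -]
Op 2: note_off(83): free voice 0 | voices=[- - - - -]
Op 3: note_on(72): voice 0 is free -> assigned | voices=[72 - - - -]
Op 4: note_on(68): voice 1 is free -> assigned | voices=[72 68 - - -]
Op 5: note_on(77): voice 2 is free -> assigned | voices=[72 68 77 - -]
Op 6: note_off(68): free voice 1 | voices=[72 - 77 - -]
Op 7: note_off(72): free voice 0 | voices=[- - 77 - -]
Op 8: note_on(61): voice 0 is free -> assigned | voices=[61 - 77 - -]
Op 9: note_on(71): voice 1 is free -> assigned | voices=[61 71 77 - -]
Op 10: note_on(74): voice 3 is free -> assigned | voices=[61 71 77 74 -]
Op 11: note_on(88): voice 4 is free -> assigned | voices=[61 71 77 74 88]
Op 12: note_on(73): all voices busy, STEAL voice 2 (pitch 77, oldest) -> assign | voices=[61 71 73 74 88]

Answer: 61 71 73 74 88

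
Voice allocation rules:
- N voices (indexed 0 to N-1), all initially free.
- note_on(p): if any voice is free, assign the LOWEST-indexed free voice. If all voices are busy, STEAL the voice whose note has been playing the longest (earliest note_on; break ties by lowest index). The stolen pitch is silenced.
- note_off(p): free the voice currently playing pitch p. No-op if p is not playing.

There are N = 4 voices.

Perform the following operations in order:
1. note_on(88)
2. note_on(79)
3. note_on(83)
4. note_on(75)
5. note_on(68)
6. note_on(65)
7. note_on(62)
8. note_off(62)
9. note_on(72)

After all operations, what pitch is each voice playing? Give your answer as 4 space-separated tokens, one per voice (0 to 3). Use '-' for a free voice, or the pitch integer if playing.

Answer: 68 65 72 75

Derivation:
Op 1: note_on(88): voice 0 is free -> assigned | voices=[88 - - -]
Op 2: note_on(79): voice 1 is free -> assigned | voices=[88 79 - -]
Op 3: note_on(83): voice 2 is free -> assigned | voices=[88 79 83 -]
Op 4: note_on(75): voice 3 is free -> assigned | voices=[88 79 83 75]
Op 5: note_on(68): all voices busy, STEAL voice 0 (pitch 88, oldest) -> assign | voices=[68 79 83 75]
Op 6: note_on(65): all voices busy, STEAL voice 1 (pitch 79, oldest) -> assign | voices=[68 65 83 75]
Op 7: note_on(62): all voices busy, STEAL voice 2 (pitch 83, oldest) -> assign | voices=[68 65 62 75]
Op 8: note_off(62): free voice 2 | voices=[68 65 - 75]
Op 9: note_on(72): voice 2 is free -> assigned | voices=[68 65 72 75]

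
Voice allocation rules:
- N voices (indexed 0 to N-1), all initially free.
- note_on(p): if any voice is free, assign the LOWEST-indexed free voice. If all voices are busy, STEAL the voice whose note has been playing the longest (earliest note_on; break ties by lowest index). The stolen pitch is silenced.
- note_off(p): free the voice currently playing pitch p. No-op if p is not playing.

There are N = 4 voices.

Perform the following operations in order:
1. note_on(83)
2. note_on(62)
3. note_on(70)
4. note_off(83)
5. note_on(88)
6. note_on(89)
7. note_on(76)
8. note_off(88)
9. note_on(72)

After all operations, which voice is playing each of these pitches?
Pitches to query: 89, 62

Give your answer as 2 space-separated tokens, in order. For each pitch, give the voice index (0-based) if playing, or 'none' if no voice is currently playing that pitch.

Op 1: note_on(83): voice 0 is free -> assigned | voices=[83 - - -]
Op 2: note_on(62): voice 1 is free -> assigned | voices=[83 62 - -]
Op 3: note_on(70): voice 2 is free -> assigned | voices=[83 62 70 -]
Op 4: note_off(83): free voice 0 | voices=[- 62 70 -]
Op 5: note_on(88): voice 0 is free -> assigned | voices=[88 62 70 -]
Op 6: note_on(89): voice 3 is free -> assigned | voices=[88 62 70 89]
Op 7: note_on(76): all voices busy, STEAL voice 1 (pitch 62, oldest) -> assign | voices=[88 76 70 89]
Op 8: note_off(88): free voice 0 | voices=[- 76 70 89]
Op 9: note_on(72): voice 0 is free -> assigned | voices=[72 76 70 89]

Answer: 3 none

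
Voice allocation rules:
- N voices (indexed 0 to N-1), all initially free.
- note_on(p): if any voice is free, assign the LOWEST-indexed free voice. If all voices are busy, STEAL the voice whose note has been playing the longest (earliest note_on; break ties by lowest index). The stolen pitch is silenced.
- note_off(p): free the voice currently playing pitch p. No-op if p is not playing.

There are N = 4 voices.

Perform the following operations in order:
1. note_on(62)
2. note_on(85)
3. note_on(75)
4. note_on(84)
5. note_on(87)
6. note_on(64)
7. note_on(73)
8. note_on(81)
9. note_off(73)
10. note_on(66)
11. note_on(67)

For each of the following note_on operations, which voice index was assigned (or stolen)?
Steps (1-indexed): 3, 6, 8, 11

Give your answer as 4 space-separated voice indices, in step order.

Op 1: note_on(62): voice 0 is free -> assigned | voices=[62 - - -]
Op 2: note_on(85): voice 1 is free -> assigned | voices=[62 85 - -]
Op 3: note_on(75): voice 2 is free -> assigned | voices=[62 85 75 -]
Op 4: note_on(84): voice 3 is free -> assigned | voices=[62 85 75 84]
Op 5: note_on(87): all voices busy, STEAL voice 0 (pitch 62, oldest) -> assign | voices=[87 85 75 84]
Op 6: note_on(64): all voices busy, STEAL voice 1 (pitch 85, oldest) -> assign | voices=[87 64 75 84]
Op 7: note_on(73): all voices busy, STEAL voice 2 (pitch 75, oldest) -> assign | voices=[87 64 73 84]
Op 8: note_on(81): all voices busy, STEAL voice 3 (pitch 84, oldest) -> assign | voices=[87 64 73 81]
Op 9: note_off(73): free voice 2 | voices=[87 64 - 81]
Op 10: note_on(66): voice 2 is free -> assigned | voices=[87 64 66 81]
Op 11: note_on(67): all voices busy, STEAL voice 0 (pitch 87, oldest) -> assign | voices=[67 64 66 81]

Answer: 2 1 3 0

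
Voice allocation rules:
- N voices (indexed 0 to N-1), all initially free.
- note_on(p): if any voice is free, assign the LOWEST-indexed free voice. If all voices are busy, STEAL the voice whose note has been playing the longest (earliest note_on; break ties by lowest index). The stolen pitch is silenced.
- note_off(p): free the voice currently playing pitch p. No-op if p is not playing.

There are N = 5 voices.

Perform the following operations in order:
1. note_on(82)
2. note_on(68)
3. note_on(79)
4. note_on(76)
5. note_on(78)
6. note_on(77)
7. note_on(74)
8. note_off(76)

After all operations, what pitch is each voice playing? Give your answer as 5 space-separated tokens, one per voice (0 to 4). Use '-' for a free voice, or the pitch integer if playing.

Answer: 77 74 79 - 78

Derivation:
Op 1: note_on(82): voice 0 is free -> assigned | voices=[82 - - - -]
Op 2: note_on(68): voice 1 is free -> assigned | voices=[82 68 - - -]
Op 3: note_on(79): voice 2 is free -> assigned | voices=[82 68 79 - -]
Op 4: note_on(76): voice 3 is free -> assigned | voices=[82 68 79 76 -]
Op 5: note_on(78): voice 4 is free -> assigned | voices=[82 68 79 76 78]
Op 6: note_on(77): all voices busy, STEAL voice 0 (pitch 82, oldest) -> assign | voices=[77 68 79 76 78]
Op 7: note_on(74): all voices busy, STEAL voice 1 (pitch 68, oldest) -> assign | voices=[77 74 79 76 78]
Op 8: note_off(76): free voice 3 | voices=[77 74 79 - 78]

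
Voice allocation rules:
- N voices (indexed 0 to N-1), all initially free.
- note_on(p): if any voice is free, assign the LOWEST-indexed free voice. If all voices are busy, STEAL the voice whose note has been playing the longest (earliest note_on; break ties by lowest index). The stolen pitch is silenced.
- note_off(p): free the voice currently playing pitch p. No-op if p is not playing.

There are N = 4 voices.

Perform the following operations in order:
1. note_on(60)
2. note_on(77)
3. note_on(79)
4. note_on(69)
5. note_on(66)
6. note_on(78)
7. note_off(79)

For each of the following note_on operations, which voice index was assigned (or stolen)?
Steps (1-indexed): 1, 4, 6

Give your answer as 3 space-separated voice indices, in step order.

Op 1: note_on(60): voice 0 is free -> assigned | voices=[60 - - -]
Op 2: note_on(77): voice 1 is free -> assigned | voices=[60 77 - -]
Op 3: note_on(79): voice 2 is free -> assigned | voices=[60 77 79 -]
Op 4: note_on(69): voice 3 is free -> assigned | voices=[60 77 79 69]
Op 5: note_on(66): all voices busy, STEAL voice 0 (pitch 60, oldest) -> assign | voices=[66 77 79 69]
Op 6: note_on(78): all voices busy, STEAL voice 1 (pitch 77, oldest) -> assign | voices=[66 78 79 69]
Op 7: note_off(79): free voice 2 | voices=[66 78 - 69]

Answer: 0 3 1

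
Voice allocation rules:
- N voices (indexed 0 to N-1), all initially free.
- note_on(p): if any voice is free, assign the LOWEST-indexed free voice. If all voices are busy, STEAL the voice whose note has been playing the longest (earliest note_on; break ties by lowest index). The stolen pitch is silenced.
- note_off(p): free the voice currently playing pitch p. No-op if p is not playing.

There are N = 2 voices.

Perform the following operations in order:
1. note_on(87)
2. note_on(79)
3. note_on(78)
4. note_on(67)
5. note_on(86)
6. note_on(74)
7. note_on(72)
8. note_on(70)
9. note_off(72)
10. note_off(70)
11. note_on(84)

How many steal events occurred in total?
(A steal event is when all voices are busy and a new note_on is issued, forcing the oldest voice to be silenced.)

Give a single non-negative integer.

Op 1: note_on(87): voice 0 is free -> assigned | voices=[87 -]
Op 2: note_on(79): voice 1 is free -> assigned | voices=[87 79]
Op 3: note_on(78): all voices busy, STEAL voice 0 (pitch 87, oldest) -> assign | voices=[78 79]
Op 4: note_on(67): all voices busy, STEAL voice 1 (pitch 79, oldest) -> assign | voices=[78 67]
Op 5: note_on(86): all voices busy, STEAL voice 0 (pitch 78, oldest) -> assign | voices=[86 67]
Op 6: note_on(74): all voices busy, STEAL voice 1 (pitch 67, oldest) -> assign | voices=[86 74]
Op 7: note_on(72): all voices busy, STEAL voice 0 (pitch 86, oldest) -> assign | voices=[72 74]
Op 8: note_on(70): all voices busy, STEAL voice 1 (pitch 74, oldest) -> assign | voices=[72 70]
Op 9: note_off(72): free voice 0 | voices=[- 70]
Op 10: note_off(70): free voice 1 | voices=[- -]
Op 11: note_on(84): voice 0 is free -> assigned | voices=[84 -]

Answer: 6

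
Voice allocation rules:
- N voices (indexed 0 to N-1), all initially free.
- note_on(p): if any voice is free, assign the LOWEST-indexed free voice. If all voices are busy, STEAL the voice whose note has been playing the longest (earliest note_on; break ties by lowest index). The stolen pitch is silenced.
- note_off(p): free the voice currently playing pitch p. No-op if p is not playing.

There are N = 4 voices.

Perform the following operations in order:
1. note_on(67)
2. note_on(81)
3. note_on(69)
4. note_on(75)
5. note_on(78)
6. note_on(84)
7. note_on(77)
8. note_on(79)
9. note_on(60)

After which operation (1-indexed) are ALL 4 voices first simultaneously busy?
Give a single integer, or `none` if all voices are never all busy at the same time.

Op 1: note_on(67): voice 0 is free -> assigned | voices=[67 - - -]
Op 2: note_on(81): voice 1 is free -> assigned | voices=[67 81 - -]
Op 3: note_on(69): voice 2 is free -> assigned | voices=[67 81 69 -]
Op 4: note_on(75): voice 3 is free -> assigned | voices=[67 81 69 75]
Op 5: note_on(78): all voices busy, STEAL voice 0 (pitch 67, oldest) -> assign | voices=[78 81 69 75]
Op 6: note_on(84): all voices busy, STEAL voice 1 (pitch 81, oldest) -> assign | voices=[78 84 69 75]
Op 7: note_on(77): all voices busy, STEAL voice 2 (pitch 69, oldest) -> assign | voices=[78 84 77 75]
Op 8: note_on(79): all voices busy, STEAL voice 3 (pitch 75, oldest) -> assign | voices=[78 84 77 79]
Op 9: note_on(60): all voices busy, STEAL voice 0 (pitch 78, oldest) -> assign | voices=[60 84 77 79]

Answer: 4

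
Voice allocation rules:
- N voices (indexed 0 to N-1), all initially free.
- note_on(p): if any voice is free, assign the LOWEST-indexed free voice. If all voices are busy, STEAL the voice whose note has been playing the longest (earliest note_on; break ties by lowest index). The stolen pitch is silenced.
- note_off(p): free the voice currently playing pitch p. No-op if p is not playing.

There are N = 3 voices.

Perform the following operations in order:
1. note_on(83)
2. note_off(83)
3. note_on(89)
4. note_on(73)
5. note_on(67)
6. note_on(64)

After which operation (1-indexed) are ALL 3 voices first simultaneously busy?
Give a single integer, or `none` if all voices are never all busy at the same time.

Answer: 5

Derivation:
Op 1: note_on(83): voice 0 is free -> assigned | voices=[83 - -]
Op 2: note_off(83): free voice 0 | voices=[- - -]
Op 3: note_on(89): voice 0 is free -> assigned | voices=[89 - -]
Op 4: note_on(73): voice 1 is free -> assigned | voices=[89 73 -]
Op 5: note_on(67): voice 2 is free -> assigned | voices=[89 73 67]
Op 6: note_on(64): all voices busy, STEAL voice 0 (pitch 89, oldest) -> assign | voices=[64 73 67]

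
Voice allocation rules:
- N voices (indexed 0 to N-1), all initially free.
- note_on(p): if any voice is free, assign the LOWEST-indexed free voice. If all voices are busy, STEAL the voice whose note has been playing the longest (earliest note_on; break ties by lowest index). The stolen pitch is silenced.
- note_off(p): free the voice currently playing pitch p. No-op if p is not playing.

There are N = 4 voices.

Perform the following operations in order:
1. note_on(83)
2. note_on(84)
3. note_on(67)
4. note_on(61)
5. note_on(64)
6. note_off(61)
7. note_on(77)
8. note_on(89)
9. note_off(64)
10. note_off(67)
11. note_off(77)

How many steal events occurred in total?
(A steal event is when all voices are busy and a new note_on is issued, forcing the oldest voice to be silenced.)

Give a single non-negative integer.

Answer: 2

Derivation:
Op 1: note_on(83): voice 0 is free -> assigned | voices=[83 - - -]
Op 2: note_on(84): voice 1 is free -> assigned | voices=[83 84 - -]
Op 3: note_on(67): voice 2 is free -> assigned | voices=[83 84 67 -]
Op 4: note_on(61): voice 3 is free -> assigned | voices=[83 84 67 61]
Op 5: note_on(64): all voices busy, STEAL voice 0 (pitch 83, oldest) -> assign | voices=[64 84 67 61]
Op 6: note_off(61): free voice 3 | voices=[64 84 67 -]
Op 7: note_on(77): voice 3 is free -> assigned | voices=[64 84 67 77]
Op 8: note_on(89): all voices busy, STEAL voice 1 (pitch 84, oldest) -> assign | voices=[64 89 67 77]
Op 9: note_off(64): free voice 0 | voices=[- 89 67 77]
Op 10: note_off(67): free voice 2 | voices=[- 89 - 77]
Op 11: note_off(77): free voice 3 | voices=[- 89 - -]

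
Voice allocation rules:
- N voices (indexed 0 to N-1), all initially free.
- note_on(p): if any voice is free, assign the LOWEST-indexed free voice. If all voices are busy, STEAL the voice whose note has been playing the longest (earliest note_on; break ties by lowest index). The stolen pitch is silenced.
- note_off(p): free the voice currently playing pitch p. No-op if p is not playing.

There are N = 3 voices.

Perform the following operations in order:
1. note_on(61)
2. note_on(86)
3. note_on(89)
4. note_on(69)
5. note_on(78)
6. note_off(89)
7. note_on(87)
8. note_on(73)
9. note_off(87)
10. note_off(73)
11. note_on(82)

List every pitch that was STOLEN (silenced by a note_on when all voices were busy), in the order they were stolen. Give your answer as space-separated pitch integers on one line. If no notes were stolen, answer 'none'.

Op 1: note_on(61): voice 0 is free -> assigned | voices=[61 - -]
Op 2: note_on(86): voice 1 is free -> assigned | voices=[61 86 -]
Op 3: note_on(89): voice 2 is free -> assigned | voices=[61 86 89]
Op 4: note_on(69): all voices busy, STEAL voice 0 (pitch 61, oldest) -> assign | voices=[69 86 89]
Op 5: note_on(78): all voices busy, STEAL voice 1 (pitch 86, oldest) -> assign | voices=[69 78 89]
Op 6: note_off(89): free voice 2 | voices=[69 78 -]
Op 7: note_on(87): voice 2 is free -> assigned | voices=[69 78 87]
Op 8: note_on(73): all voices busy, STEAL voice 0 (pitch 69, oldest) -> assign | voices=[73 78 87]
Op 9: note_off(87): free voice 2 | voices=[73 78 -]
Op 10: note_off(73): free voice 0 | voices=[- 78 -]
Op 11: note_on(82): voice 0 is free -> assigned | voices=[82 78 -]

Answer: 61 86 69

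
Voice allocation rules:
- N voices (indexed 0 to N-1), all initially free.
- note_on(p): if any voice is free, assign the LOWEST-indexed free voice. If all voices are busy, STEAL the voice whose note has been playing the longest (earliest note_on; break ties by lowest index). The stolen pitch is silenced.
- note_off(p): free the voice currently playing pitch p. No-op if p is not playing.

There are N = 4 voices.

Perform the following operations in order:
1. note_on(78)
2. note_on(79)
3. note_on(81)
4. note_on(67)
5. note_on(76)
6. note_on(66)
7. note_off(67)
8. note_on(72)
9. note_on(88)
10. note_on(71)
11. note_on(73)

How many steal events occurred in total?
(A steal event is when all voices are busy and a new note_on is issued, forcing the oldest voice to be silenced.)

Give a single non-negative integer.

Answer: 5

Derivation:
Op 1: note_on(78): voice 0 is free -> assigned | voices=[78 - - -]
Op 2: note_on(79): voice 1 is free -> assigned | voices=[78 79 - -]
Op 3: note_on(81): voice 2 is free -> assigned | voices=[78 79 81 -]
Op 4: note_on(67): voice 3 is free -> assigned | voices=[78 79 81 67]
Op 5: note_on(76): all voices busy, STEAL voice 0 (pitch 78, oldest) -> assign | voices=[76 79 81 67]
Op 6: note_on(66): all voices busy, STEAL voice 1 (pitch 79, oldest) -> assign | voices=[76 66 81 67]
Op 7: note_off(67): free voice 3 | voices=[76 66 81 -]
Op 8: note_on(72): voice 3 is free -> assigned | voices=[76 66 81 72]
Op 9: note_on(88): all voices busy, STEAL voice 2 (pitch 81, oldest) -> assign | voices=[76 66 88 72]
Op 10: note_on(71): all voices busy, STEAL voice 0 (pitch 76, oldest) -> assign | voices=[71 66 88 72]
Op 11: note_on(73): all voices busy, STEAL voice 1 (pitch 66, oldest) -> assign | voices=[71 73 88 72]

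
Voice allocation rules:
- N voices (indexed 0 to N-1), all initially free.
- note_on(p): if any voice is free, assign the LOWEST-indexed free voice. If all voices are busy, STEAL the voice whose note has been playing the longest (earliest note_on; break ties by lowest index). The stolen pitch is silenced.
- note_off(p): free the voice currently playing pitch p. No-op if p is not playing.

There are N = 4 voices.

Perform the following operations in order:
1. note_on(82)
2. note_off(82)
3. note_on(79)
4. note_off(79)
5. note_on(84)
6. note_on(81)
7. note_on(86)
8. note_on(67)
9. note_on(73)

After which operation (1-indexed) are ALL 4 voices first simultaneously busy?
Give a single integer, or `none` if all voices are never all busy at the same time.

Op 1: note_on(82): voice 0 is free -> assigned | voices=[82 - - -]
Op 2: note_off(82): free voice 0 | voices=[- - - -]
Op 3: note_on(79): voice 0 is free -> assigned | voices=[79 - - -]
Op 4: note_off(79): free voice 0 | voices=[- - - -]
Op 5: note_on(84): voice 0 is free -> assigned | voices=[84 - - -]
Op 6: note_on(81): voice 1 is free -> assigned | voices=[84 81 - -]
Op 7: note_on(86): voice 2 is free -> assigned | voices=[84 81 86 -]
Op 8: note_on(67): voice 3 is free -> assigned | voices=[84 81 86 67]
Op 9: note_on(73): all voices busy, STEAL voice 0 (pitch 84, oldest) -> assign | voices=[73 81 86 67]

Answer: 8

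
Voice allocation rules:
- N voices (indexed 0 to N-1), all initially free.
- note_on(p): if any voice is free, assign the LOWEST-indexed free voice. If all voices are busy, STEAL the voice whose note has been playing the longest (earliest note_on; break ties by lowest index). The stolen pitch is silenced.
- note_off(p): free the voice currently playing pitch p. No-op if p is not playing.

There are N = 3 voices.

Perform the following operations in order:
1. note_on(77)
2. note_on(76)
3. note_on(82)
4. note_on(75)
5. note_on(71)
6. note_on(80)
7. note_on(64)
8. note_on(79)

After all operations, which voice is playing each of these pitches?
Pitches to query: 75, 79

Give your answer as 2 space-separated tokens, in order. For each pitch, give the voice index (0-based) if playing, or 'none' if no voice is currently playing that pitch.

Op 1: note_on(77): voice 0 is free -> assigned | voices=[77 - -]
Op 2: note_on(76): voice 1 is free -> assigned | voices=[77 76 -]
Op 3: note_on(82): voice 2 is free -> assigned | voices=[77 76 82]
Op 4: note_on(75): all voices busy, STEAL voice 0 (pitch 77, oldest) -> assign | voices=[75 76 82]
Op 5: note_on(71): all voices busy, STEAL voice 1 (pitch 76, oldest) -> assign | voices=[75 71 82]
Op 6: note_on(80): all voices busy, STEAL voice 2 (pitch 82, oldest) -> assign | voices=[75 71 80]
Op 7: note_on(64): all voices busy, STEAL voice 0 (pitch 75, oldest) -> assign | voices=[64 71 80]
Op 8: note_on(79): all voices busy, STEAL voice 1 (pitch 71, oldest) -> assign | voices=[64 79 80]

Answer: none 1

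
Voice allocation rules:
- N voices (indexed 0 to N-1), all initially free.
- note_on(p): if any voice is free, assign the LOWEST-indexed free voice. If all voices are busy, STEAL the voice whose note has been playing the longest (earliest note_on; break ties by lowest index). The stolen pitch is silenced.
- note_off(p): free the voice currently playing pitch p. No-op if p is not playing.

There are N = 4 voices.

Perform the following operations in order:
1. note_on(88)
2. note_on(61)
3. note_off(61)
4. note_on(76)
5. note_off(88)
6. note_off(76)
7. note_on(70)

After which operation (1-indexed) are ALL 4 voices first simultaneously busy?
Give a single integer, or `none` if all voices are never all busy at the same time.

Op 1: note_on(88): voice 0 is free -> assigned | voices=[88 - - -]
Op 2: note_on(61): voice 1 is free -> assigned | voices=[88 61 - -]
Op 3: note_off(61): free voice 1 | voices=[88 - - -]
Op 4: note_on(76): voice 1 is free -> assigned | voices=[88 76 - -]
Op 5: note_off(88): free voice 0 | voices=[- 76 - -]
Op 6: note_off(76): free voice 1 | voices=[- - - -]
Op 7: note_on(70): voice 0 is free -> assigned | voices=[70 - - -]

Answer: none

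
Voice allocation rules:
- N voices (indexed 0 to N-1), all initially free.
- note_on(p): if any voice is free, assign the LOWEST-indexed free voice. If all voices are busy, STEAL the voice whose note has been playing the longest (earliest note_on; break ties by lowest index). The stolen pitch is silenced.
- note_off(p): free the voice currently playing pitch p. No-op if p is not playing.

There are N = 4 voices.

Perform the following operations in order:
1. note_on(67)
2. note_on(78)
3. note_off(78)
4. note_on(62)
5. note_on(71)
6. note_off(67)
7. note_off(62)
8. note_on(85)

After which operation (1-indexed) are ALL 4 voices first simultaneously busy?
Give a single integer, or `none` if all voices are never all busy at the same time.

Answer: none

Derivation:
Op 1: note_on(67): voice 0 is free -> assigned | voices=[67 - - -]
Op 2: note_on(78): voice 1 is free -> assigned | voices=[67 78 - -]
Op 3: note_off(78): free voice 1 | voices=[67 - - -]
Op 4: note_on(62): voice 1 is free -> assigned | voices=[67 62 - -]
Op 5: note_on(71): voice 2 is free -> assigned | voices=[67 62 71 -]
Op 6: note_off(67): free voice 0 | voices=[- 62 71 -]
Op 7: note_off(62): free voice 1 | voices=[- - 71 -]
Op 8: note_on(85): voice 0 is free -> assigned | voices=[85 - 71 -]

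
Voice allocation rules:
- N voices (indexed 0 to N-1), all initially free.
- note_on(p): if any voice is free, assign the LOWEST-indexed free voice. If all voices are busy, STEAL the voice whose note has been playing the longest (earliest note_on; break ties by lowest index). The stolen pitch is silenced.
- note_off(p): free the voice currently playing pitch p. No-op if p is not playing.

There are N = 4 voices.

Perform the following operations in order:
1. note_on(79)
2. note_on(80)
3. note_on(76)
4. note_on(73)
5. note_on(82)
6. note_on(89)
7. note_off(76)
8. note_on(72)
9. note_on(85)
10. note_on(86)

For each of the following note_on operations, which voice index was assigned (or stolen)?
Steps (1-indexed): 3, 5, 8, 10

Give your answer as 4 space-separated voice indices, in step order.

Answer: 2 0 2 0

Derivation:
Op 1: note_on(79): voice 0 is free -> assigned | voices=[79 - - -]
Op 2: note_on(80): voice 1 is free -> assigned | voices=[79 80 - -]
Op 3: note_on(76): voice 2 is free -> assigned | voices=[79 80 76 -]
Op 4: note_on(73): voice 3 is free -> assigned | voices=[79 80 76 73]
Op 5: note_on(82): all voices busy, STEAL voice 0 (pitch 79, oldest) -> assign | voices=[82 80 76 73]
Op 6: note_on(89): all voices busy, STEAL voice 1 (pitch 80, oldest) -> assign | voices=[82 89 76 73]
Op 7: note_off(76): free voice 2 | voices=[82 89 - 73]
Op 8: note_on(72): voice 2 is free -> assigned | voices=[82 89 72 73]
Op 9: note_on(85): all voices busy, STEAL voice 3 (pitch 73, oldest) -> assign | voices=[82 89 72 85]
Op 10: note_on(86): all voices busy, STEAL voice 0 (pitch 82, oldest) -> assign | voices=[86 89 72 85]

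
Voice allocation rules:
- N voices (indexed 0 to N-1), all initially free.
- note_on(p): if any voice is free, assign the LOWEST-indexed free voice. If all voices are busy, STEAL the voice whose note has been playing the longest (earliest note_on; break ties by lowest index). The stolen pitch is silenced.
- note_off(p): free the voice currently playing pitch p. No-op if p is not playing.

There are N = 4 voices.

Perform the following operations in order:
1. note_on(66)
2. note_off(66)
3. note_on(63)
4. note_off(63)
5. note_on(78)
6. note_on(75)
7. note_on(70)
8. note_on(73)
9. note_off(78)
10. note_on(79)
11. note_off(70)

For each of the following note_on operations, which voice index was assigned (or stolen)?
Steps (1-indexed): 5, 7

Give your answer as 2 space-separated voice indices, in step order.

Answer: 0 2

Derivation:
Op 1: note_on(66): voice 0 is free -> assigned | voices=[66 - - -]
Op 2: note_off(66): free voice 0 | voices=[- - - -]
Op 3: note_on(63): voice 0 is free -> assigned | voices=[63 - - -]
Op 4: note_off(63): free voice 0 | voices=[- - - -]
Op 5: note_on(78): voice 0 is free -> assigned | voices=[78 - - -]
Op 6: note_on(75): voice 1 is free -> assigned | voices=[78 75 - -]
Op 7: note_on(70): voice 2 is free -> assigned | voices=[78 75 70 -]
Op 8: note_on(73): voice 3 is free -> assigned | voices=[78 75 70 73]
Op 9: note_off(78): free voice 0 | voices=[- 75 70 73]
Op 10: note_on(79): voice 0 is free -> assigned | voices=[79 75 70 73]
Op 11: note_off(70): free voice 2 | voices=[79 75 - 73]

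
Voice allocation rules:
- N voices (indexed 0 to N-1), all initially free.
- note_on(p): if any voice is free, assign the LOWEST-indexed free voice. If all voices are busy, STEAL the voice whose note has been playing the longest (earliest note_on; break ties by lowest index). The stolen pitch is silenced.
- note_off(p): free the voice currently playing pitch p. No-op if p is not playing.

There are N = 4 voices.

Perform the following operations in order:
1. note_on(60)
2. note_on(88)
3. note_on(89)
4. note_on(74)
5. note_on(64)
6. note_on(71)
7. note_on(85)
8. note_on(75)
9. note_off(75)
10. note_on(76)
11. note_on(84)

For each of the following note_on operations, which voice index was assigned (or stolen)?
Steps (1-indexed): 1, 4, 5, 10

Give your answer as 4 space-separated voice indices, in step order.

Answer: 0 3 0 3

Derivation:
Op 1: note_on(60): voice 0 is free -> assigned | voices=[60 - - -]
Op 2: note_on(88): voice 1 is free -> assigned | voices=[60 88 - -]
Op 3: note_on(89): voice 2 is free -> assigned | voices=[60 88 89 -]
Op 4: note_on(74): voice 3 is free -> assigned | voices=[60 88 89 74]
Op 5: note_on(64): all voices busy, STEAL voice 0 (pitch 60, oldest) -> assign | voices=[64 88 89 74]
Op 6: note_on(71): all voices busy, STEAL voice 1 (pitch 88, oldest) -> assign | voices=[64 71 89 74]
Op 7: note_on(85): all voices busy, STEAL voice 2 (pitch 89, oldest) -> assign | voices=[64 71 85 74]
Op 8: note_on(75): all voices busy, STEAL voice 3 (pitch 74, oldest) -> assign | voices=[64 71 85 75]
Op 9: note_off(75): free voice 3 | voices=[64 71 85 -]
Op 10: note_on(76): voice 3 is free -> assigned | voices=[64 71 85 76]
Op 11: note_on(84): all voices busy, STEAL voice 0 (pitch 64, oldest) -> assign | voices=[84 71 85 76]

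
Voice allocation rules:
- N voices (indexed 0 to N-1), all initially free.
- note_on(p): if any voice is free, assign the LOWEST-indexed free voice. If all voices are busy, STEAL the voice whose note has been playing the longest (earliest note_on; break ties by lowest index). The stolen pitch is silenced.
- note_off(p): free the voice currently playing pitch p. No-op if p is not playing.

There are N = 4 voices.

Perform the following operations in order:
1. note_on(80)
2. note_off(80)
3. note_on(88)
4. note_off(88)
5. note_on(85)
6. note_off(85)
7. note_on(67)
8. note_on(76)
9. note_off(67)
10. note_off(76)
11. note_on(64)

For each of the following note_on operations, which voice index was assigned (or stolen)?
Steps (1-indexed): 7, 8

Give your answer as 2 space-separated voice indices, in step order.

Op 1: note_on(80): voice 0 is free -> assigned | voices=[80 - - -]
Op 2: note_off(80): free voice 0 | voices=[- - - -]
Op 3: note_on(88): voice 0 is free -> assigned | voices=[88 - - -]
Op 4: note_off(88): free voice 0 | voices=[- - - -]
Op 5: note_on(85): voice 0 is free -> assigned | voices=[85 - - -]
Op 6: note_off(85): free voice 0 | voices=[- - - -]
Op 7: note_on(67): voice 0 is free -> assigned | voices=[67 - - -]
Op 8: note_on(76): voice 1 is free -> assigned | voices=[67 76 - -]
Op 9: note_off(67): free voice 0 | voices=[- 76 - -]
Op 10: note_off(76): free voice 1 | voices=[- - - -]
Op 11: note_on(64): voice 0 is free -> assigned | voices=[64 - - -]

Answer: 0 1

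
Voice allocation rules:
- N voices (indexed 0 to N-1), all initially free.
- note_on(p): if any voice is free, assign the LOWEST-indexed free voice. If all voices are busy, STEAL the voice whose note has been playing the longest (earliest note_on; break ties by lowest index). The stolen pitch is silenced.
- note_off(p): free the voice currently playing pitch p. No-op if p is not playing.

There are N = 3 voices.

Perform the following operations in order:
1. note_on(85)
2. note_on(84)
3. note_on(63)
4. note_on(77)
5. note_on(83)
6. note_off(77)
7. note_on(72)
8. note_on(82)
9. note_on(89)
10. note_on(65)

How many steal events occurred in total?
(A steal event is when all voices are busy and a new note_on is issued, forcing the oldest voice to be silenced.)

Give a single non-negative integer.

Op 1: note_on(85): voice 0 is free -> assigned | voices=[85 - -]
Op 2: note_on(84): voice 1 is free -> assigned | voices=[85 84 -]
Op 3: note_on(63): voice 2 is free -> assigned | voices=[85 84 63]
Op 4: note_on(77): all voices busy, STEAL voice 0 (pitch 85, oldest) -> assign | voices=[77 84 63]
Op 5: note_on(83): all voices busy, STEAL voice 1 (pitch 84, oldest) -> assign | voices=[77 83 63]
Op 6: note_off(77): free voice 0 | voices=[- 83 63]
Op 7: note_on(72): voice 0 is free -> assigned | voices=[72 83 63]
Op 8: note_on(82): all voices busy, STEAL voice 2 (pitch 63, oldest) -> assign | voices=[72 83 82]
Op 9: note_on(89): all voices busy, STEAL voice 1 (pitch 83, oldest) -> assign | voices=[72 89 82]
Op 10: note_on(65): all voices busy, STEAL voice 0 (pitch 72, oldest) -> assign | voices=[65 89 82]

Answer: 5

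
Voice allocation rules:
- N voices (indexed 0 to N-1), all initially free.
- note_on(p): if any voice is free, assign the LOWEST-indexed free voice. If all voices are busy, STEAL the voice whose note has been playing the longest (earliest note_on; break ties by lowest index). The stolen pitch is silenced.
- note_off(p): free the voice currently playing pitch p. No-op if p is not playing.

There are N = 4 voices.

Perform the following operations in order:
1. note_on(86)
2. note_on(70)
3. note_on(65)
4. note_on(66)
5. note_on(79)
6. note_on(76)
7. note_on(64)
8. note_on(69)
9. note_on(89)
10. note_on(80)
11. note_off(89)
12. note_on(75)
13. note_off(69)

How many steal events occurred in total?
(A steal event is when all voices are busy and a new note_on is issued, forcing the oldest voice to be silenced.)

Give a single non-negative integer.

Answer: 6

Derivation:
Op 1: note_on(86): voice 0 is free -> assigned | voices=[86 - - -]
Op 2: note_on(70): voice 1 is free -> assigned | voices=[86 70 - -]
Op 3: note_on(65): voice 2 is free -> assigned | voices=[86 70 65 -]
Op 4: note_on(66): voice 3 is free -> assigned | voices=[86 70 65 66]
Op 5: note_on(79): all voices busy, STEAL voice 0 (pitch 86, oldest) -> assign | voices=[79 70 65 66]
Op 6: note_on(76): all voices busy, STEAL voice 1 (pitch 70, oldest) -> assign | voices=[79 76 65 66]
Op 7: note_on(64): all voices busy, STEAL voice 2 (pitch 65, oldest) -> assign | voices=[79 76 64 66]
Op 8: note_on(69): all voices busy, STEAL voice 3 (pitch 66, oldest) -> assign | voices=[79 76 64 69]
Op 9: note_on(89): all voices busy, STEAL voice 0 (pitch 79, oldest) -> assign | voices=[89 76 64 69]
Op 10: note_on(80): all voices busy, STEAL voice 1 (pitch 76, oldest) -> assign | voices=[89 80 64 69]
Op 11: note_off(89): free voice 0 | voices=[- 80 64 69]
Op 12: note_on(75): voice 0 is free -> assigned | voices=[75 80 64 69]
Op 13: note_off(69): free voice 3 | voices=[75 80 64 -]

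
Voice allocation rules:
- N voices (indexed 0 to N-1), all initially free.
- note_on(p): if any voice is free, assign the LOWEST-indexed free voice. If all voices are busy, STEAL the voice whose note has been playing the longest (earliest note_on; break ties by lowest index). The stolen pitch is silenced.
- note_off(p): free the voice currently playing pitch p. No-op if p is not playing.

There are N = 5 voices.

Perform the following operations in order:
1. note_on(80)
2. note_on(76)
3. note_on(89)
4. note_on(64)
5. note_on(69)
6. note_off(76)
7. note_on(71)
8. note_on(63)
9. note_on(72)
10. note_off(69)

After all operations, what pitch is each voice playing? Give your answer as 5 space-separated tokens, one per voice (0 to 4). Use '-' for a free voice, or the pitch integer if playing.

Answer: 63 71 72 64 -

Derivation:
Op 1: note_on(80): voice 0 is free -> assigned | voices=[80 - - - -]
Op 2: note_on(76): voice 1 is free -> assigned | voices=[80 76 - - -]
Op 3: note_on(89): voice 2 is free -> assigned | voices=[80 76 89 - -]
Op 4: note_on(64): voice 3 is free -> assigned | voices=[80 76 89 64 -]
Op 5: note_on(69): voice 4 is free -> assigned | voices=[80 76 89 64 69]
Op 6: note_off(76): free voice 1 | voices=[80 - 89 64 69]
Op 7: note_on(71): voice 1 is free -> assigned | voices=[80 71 89 64 69]
Op 8: note_on(63): all voices busy, STEAL voice 0 (pitch 80, oldest) -> assign | voices=[63 71 89 64 69]
Op 9: note_on(72): all voices busy, STEAL voice 2 (pitch 89, oldest) -> assign | voices=[63 71 72 64 69]
Op 10: note_off(69): free voice 4 | voices=[63 71 72 64 -]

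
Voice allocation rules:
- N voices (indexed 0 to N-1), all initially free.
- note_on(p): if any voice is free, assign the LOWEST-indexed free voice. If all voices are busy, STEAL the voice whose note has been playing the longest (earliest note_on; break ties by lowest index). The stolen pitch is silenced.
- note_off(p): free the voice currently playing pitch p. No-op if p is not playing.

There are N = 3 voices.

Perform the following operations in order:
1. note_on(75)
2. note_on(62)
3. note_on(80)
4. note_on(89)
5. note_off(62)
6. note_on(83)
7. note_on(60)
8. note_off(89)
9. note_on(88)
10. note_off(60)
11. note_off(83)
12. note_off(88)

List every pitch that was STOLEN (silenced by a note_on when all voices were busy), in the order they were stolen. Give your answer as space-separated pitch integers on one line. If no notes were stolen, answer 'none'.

Answer: 75 80

Derivation:
Op 1: note_on(75): voice 0 is free -> assigned | voices=[75 - -]
Op 2: note_on(62): voice 1 is free -> assigned | voices=[75 62 -]
Op 3: note_on(80): voice 2 is free -> assigned | voices=[75 62 80]
Op 4: note_on(89): all voices busy, STEAL voice 0 (pitch 75, oldest) -> assign | voices=[89 62 80]
Op 5: note_off(62): free voice 1 | voices=[89 - 80]
Op 6: note_on(83): voice 1 is free -> assigned | voices=[89 83 80]
Op 7: note_on(60): all voices busy, STEAL voice 2 (pitch 80, oldest) -> assign | voices=[89 83 60]
Op 8: note_off(89): free voice 0 | voices=[- 83 60]
Op 9: note_on(88): voice 0 is free -> assigned | voices=[88 83 60]
Op 10: note_off(60): free voice 2 | voices=[88 83 -]
Op 11: note_off(83): free voice 1 | voices=[88 - -]
Op 12: note_off(88): free voice 0 | voices=[- - -]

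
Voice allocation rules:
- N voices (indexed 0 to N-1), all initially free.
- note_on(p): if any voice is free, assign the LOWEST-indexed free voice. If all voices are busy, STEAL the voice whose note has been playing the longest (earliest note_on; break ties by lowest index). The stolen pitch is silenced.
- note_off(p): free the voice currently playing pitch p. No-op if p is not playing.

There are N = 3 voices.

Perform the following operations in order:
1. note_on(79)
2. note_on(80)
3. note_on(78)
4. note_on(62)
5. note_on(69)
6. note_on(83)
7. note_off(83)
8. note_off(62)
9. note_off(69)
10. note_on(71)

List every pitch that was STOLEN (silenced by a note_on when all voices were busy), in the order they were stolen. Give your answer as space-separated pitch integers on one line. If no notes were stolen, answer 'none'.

Answer: 79 80 78

Derivation:
Op 1: note_on(79): voice 0 is free -> assigned | voices=[79 - -]
Op 2: note_on(80): voice 1 is free -> assigned | voices=[79 80 -]
Op 3: note_on(78): voice 2 is free -> assigned | voices=[79 80 78]
Op 4: note_on(62): all voices busy, STEAL voice 0 (pitch 79, oldest) -> assign | voices=[62 80 78]
Op 5: note_on(69): all voices busy, STEAL voice 1 (pitch 80, oldest) -> assign | voices=[62 69 78]
Op 6: note_on(83): all voices busy, STEAL voice 2 (pitch 78, oldest) -> assign | voices=[62 69 83]
Op 7: note_off(83): free voice 2 | voices=[62 69 -]
Op 8: note_off(62): free voice 0 | voices=[- 69 -]
Op 9: note_off(69): free voice 1 | voices=[- - -]
Op 10: note_on(71): voice 0 is free -> assigned | voices=[71 - -]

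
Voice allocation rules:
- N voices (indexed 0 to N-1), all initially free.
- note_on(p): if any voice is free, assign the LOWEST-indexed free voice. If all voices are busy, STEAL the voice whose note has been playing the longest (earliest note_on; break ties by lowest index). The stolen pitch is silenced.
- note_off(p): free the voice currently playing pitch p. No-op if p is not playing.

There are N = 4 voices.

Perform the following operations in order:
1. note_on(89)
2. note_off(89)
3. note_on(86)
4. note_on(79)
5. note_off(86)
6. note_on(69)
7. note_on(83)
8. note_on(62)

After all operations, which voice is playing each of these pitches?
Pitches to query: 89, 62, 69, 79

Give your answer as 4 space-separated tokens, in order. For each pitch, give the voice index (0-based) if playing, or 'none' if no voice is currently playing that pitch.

Answer: none 3 0 1

Derivation:
Op 1: note_on(89): voice 0 is free -> assigned | voices=[89 - - -]
Op 2: note_off(89): free voice 0 | voices=[- - - -]
Op 3: note_on(86): voice 0 is free -> assigned | voices=[86 - - -]
Op 4: note_on(79): voice 1 is free -> assigned | voices=[86 79 - -]
Op 5: note_off(86): free voice 0 | voices=[- 79 - -]
Op 6: note_on(69): voice 0 is free -> assigned | voices=[69 79 - -]
Op 7: note_on(83): voice 2 is free -> assigned | voices=[69 79 83 -]
Op 8: note_on(62): voice 3 is free -> assigned | voices=[69 79 83 62]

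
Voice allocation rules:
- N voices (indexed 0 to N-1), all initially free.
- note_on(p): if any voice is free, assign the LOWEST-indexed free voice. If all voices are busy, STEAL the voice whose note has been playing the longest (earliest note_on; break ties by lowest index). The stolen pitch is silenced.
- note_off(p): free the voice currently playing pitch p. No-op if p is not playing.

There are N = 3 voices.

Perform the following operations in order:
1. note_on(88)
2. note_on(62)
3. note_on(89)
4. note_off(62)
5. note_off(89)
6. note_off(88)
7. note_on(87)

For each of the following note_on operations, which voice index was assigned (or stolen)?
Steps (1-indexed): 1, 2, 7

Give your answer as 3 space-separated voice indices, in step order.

Op 1: note_on(88): voice 0 is free -> assigned | voices=[88 - -]
Op 2: note_on(62): voice 1 is free -> assigned | voices=[88 62 -]
Op 3: note_on(89): voice 2 is free -> assigned | voices=[88 62 89]
Op 4: note_off(62): free voice 1 | voices=[88 - 89]
Op 5: note_off(89): free voice 2 | voices=[88 - -]
Op 6: note_off(88): free voice 0 | voices=[- - -]
Op 7: note_on(87): voice 0 is free -> assigned | voices=[87 - -]

Answer: 0 1 0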